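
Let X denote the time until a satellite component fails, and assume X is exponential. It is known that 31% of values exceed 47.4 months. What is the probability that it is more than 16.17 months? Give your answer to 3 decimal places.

0.671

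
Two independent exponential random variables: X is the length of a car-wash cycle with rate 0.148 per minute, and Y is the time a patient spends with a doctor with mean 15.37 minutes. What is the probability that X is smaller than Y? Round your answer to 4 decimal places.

0.6946

λ_1 = 0.148, λ_2 = 1/15.37 = 0.0650618.
For independent exponentials, P(X < Y) = λ_1/(λ_1+λ_2) = 0.148/0.213062 ≈ 0.6946.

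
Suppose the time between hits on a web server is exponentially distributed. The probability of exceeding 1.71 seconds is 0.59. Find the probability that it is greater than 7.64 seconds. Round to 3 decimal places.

0.095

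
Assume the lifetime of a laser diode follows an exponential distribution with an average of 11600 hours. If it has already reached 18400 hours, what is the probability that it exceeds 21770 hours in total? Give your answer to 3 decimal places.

The rate is λ = 1/11600 = 0.0000862069 per hour.
The exponential is memoryless, so the remaining time is again Exp(λ): the condition X > 18400 is irrelevant.
P(X > 3370) = e^(−0.29052) ≈ 0.748.

0.748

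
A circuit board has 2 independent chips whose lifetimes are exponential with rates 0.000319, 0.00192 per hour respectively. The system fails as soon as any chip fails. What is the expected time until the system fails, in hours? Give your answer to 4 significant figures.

446.6

The time to first failure is exponential with rate Σλ = 0.000319 + 0.00192 = 0.002239.
E[min] = 1/Σλ = 1/0.002239 = 446.628 hours.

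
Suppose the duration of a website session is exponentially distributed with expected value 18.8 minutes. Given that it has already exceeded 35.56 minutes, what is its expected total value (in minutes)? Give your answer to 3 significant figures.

The rate is λ = 1/18.8 = 0.0531915 per minute.
By memorylessness, E[X | X > 35.56] = 35.56 + 1/λ = 35.56 + 18.8 = 54.36 minutes.

54.4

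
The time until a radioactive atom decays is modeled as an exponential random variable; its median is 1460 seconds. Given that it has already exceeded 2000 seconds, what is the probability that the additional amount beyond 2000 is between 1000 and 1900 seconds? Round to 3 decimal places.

0.216

For an exponential, median = ln(2)/λ, so λ = ln 2 / 1460 = 0.000474758 per second.
Memoryless: the residual past 2000 is again Exp(λ).
P(1000 < residual < 1900) = e^(−λ·1000) − e^(−λ·1900) = 0.62204 − 0.40574 ≈ 0.216.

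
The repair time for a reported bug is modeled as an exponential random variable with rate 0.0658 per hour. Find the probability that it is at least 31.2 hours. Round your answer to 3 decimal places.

P(X > 31.2) = e^(−λ·31.2) = e^(−2.053) ≈ 0.128.

0.128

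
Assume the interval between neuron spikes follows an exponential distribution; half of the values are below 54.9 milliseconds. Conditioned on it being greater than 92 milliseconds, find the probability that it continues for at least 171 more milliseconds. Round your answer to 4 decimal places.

For an exponential, median = ln(2)/λ, so λ = ln 2 / 54.9 = 0.0126256 per millisecond.
P(X > s+t | X > s) = e^(−λ(s+t))/e^(−λs) = e^(−λt), independent of s = 92.
P(X > 171) = e^(−2.159) ≈ 0.1154.

0.1154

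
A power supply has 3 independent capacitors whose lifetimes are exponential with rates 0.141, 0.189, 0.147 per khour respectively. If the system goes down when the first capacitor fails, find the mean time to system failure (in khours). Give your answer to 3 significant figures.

The time to first failure is exponential with rate Σλ = 0.141 + 0.189 + 0.147 = 0.477.
E[min] = 1/Σλ = 1/0.477 = 2.09644 khours.

2.10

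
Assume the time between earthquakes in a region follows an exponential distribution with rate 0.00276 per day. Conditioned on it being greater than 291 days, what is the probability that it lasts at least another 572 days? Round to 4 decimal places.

By the memoryless property, P(X > 291+572 | X > 291) = P(X > 572).
P(X > 572) = e^(−1.5787) ≈ 0.2062.

0.2062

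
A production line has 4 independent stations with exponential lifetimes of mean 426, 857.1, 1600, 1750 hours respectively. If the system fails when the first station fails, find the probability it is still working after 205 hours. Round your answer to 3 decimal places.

The first failure time is exponential with rate Σλ_i = 1/426 + 1/857.1 + 1/1600 + 1/1750 = 0.00471057 per hour.
P(min > 205) = e^(−0.00471057·205) = e^(−0.96567) ≈ 0.381.

0.381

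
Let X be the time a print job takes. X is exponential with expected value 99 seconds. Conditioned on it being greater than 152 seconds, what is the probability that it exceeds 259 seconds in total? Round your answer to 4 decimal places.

0.3393

The rate is λ = 1/99 = 0.010101 per second.
By the memoryless property, P(X > 152+107 | X > 152) = P(X > 107).
P(X > 107) = e^(−1.0808) ≈ 0.3393.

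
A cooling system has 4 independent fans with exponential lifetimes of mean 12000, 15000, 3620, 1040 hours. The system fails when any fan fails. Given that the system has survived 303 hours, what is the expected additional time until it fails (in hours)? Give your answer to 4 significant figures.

First-failure rate Σλ = 1/12000 + 1/15000 + 1/3620 + 1/1040 = 0.00138778.
By memorylessness the expected residual is 1/Σλ = 720.574 hours, regardless of the 303 already elapsed.

720.6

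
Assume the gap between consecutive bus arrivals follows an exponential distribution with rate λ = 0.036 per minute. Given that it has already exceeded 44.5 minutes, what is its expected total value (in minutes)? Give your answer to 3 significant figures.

72.3

By memorylessness, E[X | X > 44.5] = 44.5 + 1/λ = 44.5 + 27.7778 = 72.2778 minutes.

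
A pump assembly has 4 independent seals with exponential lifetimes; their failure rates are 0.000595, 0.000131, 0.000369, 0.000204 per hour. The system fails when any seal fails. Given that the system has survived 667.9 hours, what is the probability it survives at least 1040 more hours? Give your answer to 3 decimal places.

Time to first failure ~ Exp(Σλ) with Σλ = 0.001299.
By memorylessness, P(T > 667.9+1040 | T > 667.9) = P(T > 1040) = e^(−0.001299·1040) ≈ 0.259.

0.259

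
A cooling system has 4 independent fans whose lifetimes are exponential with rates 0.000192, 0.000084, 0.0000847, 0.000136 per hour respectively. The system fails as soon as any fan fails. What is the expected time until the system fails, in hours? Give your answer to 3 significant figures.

2010

The time to first failure is exponential with rate Σλ = 0.000192 + 0.000084 + 0.0000847 + 0.000136 = 0.0004967.
E[min] = 1/Σλ = 1/0.0004967 = 2013.29 hours.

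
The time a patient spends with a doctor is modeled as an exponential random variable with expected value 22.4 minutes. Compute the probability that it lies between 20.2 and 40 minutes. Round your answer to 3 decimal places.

0.238

The rate is λ = 1/22.4 = 0.0446429 per minute.
P(20.2 < X < 40) = e^(−λ·20.2) − e^(−λ·40) = 0.40584 − 0.16768 ≈ 0.238.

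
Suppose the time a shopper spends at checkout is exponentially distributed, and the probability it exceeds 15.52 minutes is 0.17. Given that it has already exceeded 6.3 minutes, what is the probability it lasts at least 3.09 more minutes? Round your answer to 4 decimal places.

From e^(−λ·15.52) = 0.17, λ = −ln(0.17)/15.52 = 0.114172.
Memoryless: P(X > 6.3+3.09 | X > 6.3) = P(X > 3.09) = e^(−0.114172·3.09) ≈ 0.7027.

0.7027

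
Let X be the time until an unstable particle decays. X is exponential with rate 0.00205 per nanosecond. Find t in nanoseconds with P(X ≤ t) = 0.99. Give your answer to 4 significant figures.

Set 1 − e^(−λt) = 0.99, so t = −ln(0.01)/λ = 4.6052/0.00205 ≈ 2246.42 nanoseconds.

2246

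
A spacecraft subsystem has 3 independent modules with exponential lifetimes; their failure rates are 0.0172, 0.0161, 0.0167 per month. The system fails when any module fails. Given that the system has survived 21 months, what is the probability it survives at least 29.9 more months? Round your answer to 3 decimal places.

Time to first failure ~ Exp(Σλ) with Σλ = 0.05.
By memorylessness, P(T > 21+29.9 | T > 21) = P(T > 29.9) = e^(−0.05·29.9) ≈ 0.224.

0.224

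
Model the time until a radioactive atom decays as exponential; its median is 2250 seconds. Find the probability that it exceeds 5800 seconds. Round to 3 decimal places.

For an exponential, median = ln(2)/λ, so λ = ln 2 / 2250 = 0.000308065 per second.
P(X > 5800) = e^(−λ·5800) = e^(−1.7868) ≈ 0.167.

0.167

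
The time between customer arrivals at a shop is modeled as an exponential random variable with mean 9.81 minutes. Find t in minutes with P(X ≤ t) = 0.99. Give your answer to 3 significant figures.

45.2

The rate is λ = 1/9.81 = 0.101937 per minute.
Set 1 − e^(−λt) = 0.99, so t = −ln(0.01)/λ = 4.6052/0.101937 ≈ 45.1767 minutes.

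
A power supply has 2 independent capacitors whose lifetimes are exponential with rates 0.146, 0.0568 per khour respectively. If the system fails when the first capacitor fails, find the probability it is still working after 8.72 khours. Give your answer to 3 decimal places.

0.171

The time to first failure is exponential with rate Σλ = 0.146 + 0.0568 = 0.2028.
P(min > 8.72) = e^(−0.2028·8.72) = e^(−1.7684) ≈ 0.171.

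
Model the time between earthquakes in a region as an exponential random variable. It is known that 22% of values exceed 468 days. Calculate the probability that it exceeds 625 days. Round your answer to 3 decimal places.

0.132

e^(−λ·468) = 0.22 ⇒ λ = −ln(0.22)/468 = 0.00323532.
P(X > 625) = e^(−0.00323532·625) = e^(−2.0221) ≈ 0.132.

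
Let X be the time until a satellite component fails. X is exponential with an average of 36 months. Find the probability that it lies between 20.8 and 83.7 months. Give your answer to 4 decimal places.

The rate is λ = 1/36 = 0.0277778 per month.
P(20.8 < X < 83.7) = e^(−λ·20.8) − e^(−λ·83.7) = 0.56114 − 0.09778 ≈ 0.4634.

0.4634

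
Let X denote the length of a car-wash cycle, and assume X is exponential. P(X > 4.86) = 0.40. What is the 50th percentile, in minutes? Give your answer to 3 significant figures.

3.68

e^(−λ·4.86) = 0.40 ⇒ λ = −ln(0.40)/4.86 = 0.188537.
50th percentile: 1 − e^(−λt) = 0.5, t = −ln(0.5)/λ = 3.67645 minutes.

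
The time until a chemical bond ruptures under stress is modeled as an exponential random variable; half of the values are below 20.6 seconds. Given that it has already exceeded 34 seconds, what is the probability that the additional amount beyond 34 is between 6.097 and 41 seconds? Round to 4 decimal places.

0.5628

For an exponential, median = ln(2)/λ, so λ = ln 2 / 20.6 = 0.0336479 per second.
Memoryless: the residual past 34 is again Exp(λ).
P(6.097 < residual < 41) = e^(−λ·6.097) − e^(−λ·41) = 0.81452 − 0.25169 ≈ 0.5628.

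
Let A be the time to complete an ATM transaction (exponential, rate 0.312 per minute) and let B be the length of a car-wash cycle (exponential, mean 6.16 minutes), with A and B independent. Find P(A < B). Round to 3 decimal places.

0.658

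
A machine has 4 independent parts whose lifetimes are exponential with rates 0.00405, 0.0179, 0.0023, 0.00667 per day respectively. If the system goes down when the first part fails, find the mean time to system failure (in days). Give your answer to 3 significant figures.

32.3

The time to first failure is exponential with rate Σλ = 0.00405 + 0.0179 + 0.0023 + 0.00667 = 0.03092.
E[min] = 1/Σλ = 1/0.03092 = 32.3415 days.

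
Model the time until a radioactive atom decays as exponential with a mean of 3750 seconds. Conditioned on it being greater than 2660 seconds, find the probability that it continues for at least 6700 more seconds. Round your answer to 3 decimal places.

The rate is λ = 1/3750 = 0.000266667 per second.
P(X > s+t | X > s) = e^(−λ(s+t))/e^(−λs) = e^(−λt), independent of s = 2660.
P(X > 6700) = e^(−1.7867) ≈ 0.168.

0.168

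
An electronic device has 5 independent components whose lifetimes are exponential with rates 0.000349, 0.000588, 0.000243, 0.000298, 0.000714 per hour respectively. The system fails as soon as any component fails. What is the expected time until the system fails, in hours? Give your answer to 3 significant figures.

The time to first failure is exponential with rate Σλ = 0.000349 + 0.000588 + 0.000243 + 0.000298 + 0.000714 = 0.002192.
E[min] = 1/Σλ = 1/0.002192 = 456.204 hours.

456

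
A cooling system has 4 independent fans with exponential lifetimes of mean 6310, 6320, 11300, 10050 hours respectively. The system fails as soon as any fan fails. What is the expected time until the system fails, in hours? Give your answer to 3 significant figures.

1980

The first failure time is exponential with rate Σλ_i = 1/6310 + 1/6320 + 1/11300 + 1/10050 = 0.000504705 per hour.
E[min] = 1/Σλ = 1/0.000504705 = 1981.36 hours.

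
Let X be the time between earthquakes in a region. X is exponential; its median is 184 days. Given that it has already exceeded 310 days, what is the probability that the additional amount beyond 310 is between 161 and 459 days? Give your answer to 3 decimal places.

0.368

For an exponential, median = ln(2)/λ, so λ = ln 2 / 184 = 0.0037671 per day.
Memoryless: the residual past 310 is again Exp(λ).
P(161 < residual < 459) = e^(−λ·161) − e^(−λ·459) = 0.54525 − 0.17744 ≈ 0.368.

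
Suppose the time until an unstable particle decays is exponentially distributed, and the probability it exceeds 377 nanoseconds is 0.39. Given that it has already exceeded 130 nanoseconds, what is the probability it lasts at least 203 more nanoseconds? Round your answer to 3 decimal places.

0.602

From e^(−λ·377) = 0.39, λ = −ln(0.39)/377 = 0.00249764.
Memoryless: P(X > 130+203 | X > 130) = P(X > 203) = e^(−0.00249764·203) ≈ 0.602.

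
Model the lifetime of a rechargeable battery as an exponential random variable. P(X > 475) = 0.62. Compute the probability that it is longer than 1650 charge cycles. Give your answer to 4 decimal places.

0.1900

e^(−λ·475) = 0.62 ⇒ λ = −ln(0.62)/475 = 0.00100639.
P(X > 1650) = e^(−0.00100639·1650) = e^(−1.6605) ≈ 0.1900.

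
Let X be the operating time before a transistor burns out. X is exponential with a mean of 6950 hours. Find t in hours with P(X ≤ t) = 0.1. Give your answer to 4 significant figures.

The rate is λ = 1/6950 = 0.000143885 per hour.
Set 1 − e^(−λt) = 0.1, so t = −ln(0.9)/λ = 0.10536/0.000143885 ≈ 732.256 hours.

732.3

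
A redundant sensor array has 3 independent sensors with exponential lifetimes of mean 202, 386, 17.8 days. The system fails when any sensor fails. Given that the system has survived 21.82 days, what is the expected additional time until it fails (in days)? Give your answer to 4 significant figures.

15.69

First-failure rate Σλ = 1/202 + 1/386 + 1/17.8 = 0.0637209.
By memorylessness the expected residual is 1/Σλ = 15.6934 days, regardless of the 21.82 already elapsed.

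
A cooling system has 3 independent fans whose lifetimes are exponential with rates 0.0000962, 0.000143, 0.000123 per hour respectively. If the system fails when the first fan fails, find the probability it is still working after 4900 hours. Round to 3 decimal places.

0.170

The time to first failure is exponential with rate Σλ = 0.0000962 + 0.000143 + 0.000123 = 0.0003622.
P(min > 4900) = e^(−0.0003622·4900) = e^(−1.7748) ≈ 0.170.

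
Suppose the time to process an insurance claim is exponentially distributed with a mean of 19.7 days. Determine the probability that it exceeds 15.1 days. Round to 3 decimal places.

0.465

The rate is λ = 1/19.7 = 0.0507614 per day.
P(X > 15.1) = e^(−λ·15.1) = e^(−0.7665) ≈ 0.465.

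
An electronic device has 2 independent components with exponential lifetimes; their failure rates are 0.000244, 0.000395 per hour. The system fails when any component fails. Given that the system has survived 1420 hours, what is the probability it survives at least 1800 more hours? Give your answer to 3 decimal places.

0.317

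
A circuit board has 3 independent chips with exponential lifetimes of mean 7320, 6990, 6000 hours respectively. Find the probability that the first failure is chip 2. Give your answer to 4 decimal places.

Rates: λ_i = 1/mean_i → 0.000136612, 0.000143062, 0.000166667; Σλ = 0.00044634.
P(chip 2 first) = λ_2/Σλ = 0.000143062/0.00044634 ≈ 0.3205.

0.3205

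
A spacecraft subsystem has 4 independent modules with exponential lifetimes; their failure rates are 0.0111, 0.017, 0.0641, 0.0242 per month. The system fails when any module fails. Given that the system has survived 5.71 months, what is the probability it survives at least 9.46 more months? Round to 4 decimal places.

0.3325

Time to first failure ~ Exp(Σλ) with Σλ = 0.1164.
By memorylessness, P(T > 5.71+9.46 | T > 5.71) = P(T > 9.46) = e^(−0.1164·9.46) ≈ 0.3325.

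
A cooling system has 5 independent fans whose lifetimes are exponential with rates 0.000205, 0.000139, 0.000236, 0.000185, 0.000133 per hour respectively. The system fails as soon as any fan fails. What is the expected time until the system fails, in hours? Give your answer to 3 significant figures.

The time to first failure is exponential with rate Σλ = 0.000205 + 0.000139 + 0.000236 + 0.000185 + 0.000133 = 0.000898.
E[min] = 1/Σλ = 1/0.000898 = 1113.59 hours.

1110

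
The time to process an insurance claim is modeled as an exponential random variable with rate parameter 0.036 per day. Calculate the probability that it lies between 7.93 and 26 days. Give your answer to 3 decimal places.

P(7.93 < X < 26) = e^(−λ·7.93) − e^(−λ·26) = 0.75165 − 0.39219 ≈ 0.359.

0.359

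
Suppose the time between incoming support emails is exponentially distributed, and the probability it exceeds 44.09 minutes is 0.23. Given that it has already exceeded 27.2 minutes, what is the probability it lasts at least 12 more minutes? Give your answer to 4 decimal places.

0.6703

From e^(−λ·44.09) = 0.23, λ = −ln(0.23)/44.09 = 0.0333335.
Memoryless: P(X > 27.2+12 | X > 27.2) = P(X > 12) = e^(−0.0333335·12) ≈ 0.6703.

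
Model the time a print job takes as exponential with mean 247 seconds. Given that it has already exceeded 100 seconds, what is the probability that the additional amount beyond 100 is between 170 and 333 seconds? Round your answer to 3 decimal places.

The rate is λ = 1/247 = 0.00404858 per second.
Memoryless: the residual past 100 is again Exp(λ).
P(170 < residual < 333) = e^(−λ·170) − e^(−λ·333) = 0.50245 − 0.25971 ≈ 0.243.

0.243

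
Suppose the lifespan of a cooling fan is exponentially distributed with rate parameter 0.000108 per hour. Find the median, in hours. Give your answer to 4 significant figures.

6418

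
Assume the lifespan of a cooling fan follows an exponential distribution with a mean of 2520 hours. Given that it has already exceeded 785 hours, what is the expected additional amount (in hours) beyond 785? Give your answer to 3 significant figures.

The rate is λ = 1/2520 = 0.000396825 per hour.
By memorylessness, the remaining amount past any threshold is again Exp(λ) with mean 1/λ = 2520 hours.

2520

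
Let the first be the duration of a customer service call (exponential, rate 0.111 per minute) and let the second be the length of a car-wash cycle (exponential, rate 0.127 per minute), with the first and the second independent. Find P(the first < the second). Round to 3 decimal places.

0.466

λ_1 = 0.111, λ_2 = 0.127.
For independent exponentials, P(the first < the second) = λ_1/(λ_1+λ_2) = 0.111/0.238 ≈ 0.466.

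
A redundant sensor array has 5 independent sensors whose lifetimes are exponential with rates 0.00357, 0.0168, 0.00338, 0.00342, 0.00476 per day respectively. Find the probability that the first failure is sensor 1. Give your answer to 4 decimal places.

0.1118

The time to first failure is exponential with rate Σλ = 0.00357 + 0.0168 + 0.00338 + 0.00342 + 0.00476 = 0.03193.
P(sensor 1 first) = λ_1/Σλ = 0.00357/0.03193 ≈ 0.1118.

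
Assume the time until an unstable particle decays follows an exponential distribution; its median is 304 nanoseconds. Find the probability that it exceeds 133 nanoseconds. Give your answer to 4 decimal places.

0.7384

For an exponential, median = ln(2)/λ, so λ = ln 2 / 304 = 0.00228009 per nanosecond.
P(X > 133) = e^(−λ·133) = e^(−0.30325) ≈ 0.7384.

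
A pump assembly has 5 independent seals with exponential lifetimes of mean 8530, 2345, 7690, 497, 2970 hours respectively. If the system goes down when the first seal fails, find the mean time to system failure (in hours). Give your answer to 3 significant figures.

The first failure time is exponential with rate Σλ_i = 1/8530 + 1/2345 + 1/7690 + 1/497 + 1/2970 = 0.00302248 per hour.
E[min] = 1/Σλ = 1/0.00302248 = 330.854 hours.

331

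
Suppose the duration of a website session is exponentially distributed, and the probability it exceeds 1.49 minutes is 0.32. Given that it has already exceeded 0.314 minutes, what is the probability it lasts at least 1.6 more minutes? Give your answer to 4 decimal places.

From e^(−λ·1.49) = 0.32, λ = −ln(0.32)/1.49 = 0.764721.
Memoryless: P(X > 0.314+1.6 | X > 0.314) = P(X > 1.6) = e^(−0.764721·1.6) ≈ 0.2942.

0.2942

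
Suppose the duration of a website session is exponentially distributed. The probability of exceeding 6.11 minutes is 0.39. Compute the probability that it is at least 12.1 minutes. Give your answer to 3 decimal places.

e^(−λ·6.11) = 0.39 ⇒ λ = −ln(0.39)/6.11 = 0.154109.
P(X > 12.1) = e^(−0.154109·12.1) = e^(−1.8647) ≈ 0.155.

0.155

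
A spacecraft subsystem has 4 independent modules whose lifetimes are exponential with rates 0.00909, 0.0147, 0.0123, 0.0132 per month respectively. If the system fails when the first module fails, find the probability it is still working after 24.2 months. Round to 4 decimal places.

0.3034

The time to first failure is exponential with rate Σλ = 0.00909 + 0.0147 + 0.0123 + 0.0132 = 0.04929.
P(min > 24.2) = e^(−0.04929·24.2) = e^(−1.1928) ≈ 0.3034.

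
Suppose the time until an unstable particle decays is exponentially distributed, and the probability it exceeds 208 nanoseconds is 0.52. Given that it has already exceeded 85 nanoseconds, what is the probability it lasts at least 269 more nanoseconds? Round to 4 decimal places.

0.4293

From e^(−λ·208) = 0.52, λ = −ln(0.52)/208 = 0.00314388.
Memoryless: P(X > 85+269 | X > 85) = P(X > 269) = e^(−0.00314388·269) ≈ 0.4293.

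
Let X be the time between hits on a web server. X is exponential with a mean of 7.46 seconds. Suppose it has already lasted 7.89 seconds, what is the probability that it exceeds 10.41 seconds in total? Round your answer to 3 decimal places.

0.713

The rate is λ = 1/7.46 = 0.134048 per second.
By the memoryless property, P(X > 7.89+2.52 | X > 7.89) = P(X > 2.52).
P(X > 2.52) = e^(−0.3378) ≈ 0.713.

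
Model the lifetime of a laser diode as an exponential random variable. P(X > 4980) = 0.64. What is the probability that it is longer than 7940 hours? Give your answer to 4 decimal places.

e^(−λ·4980) = 0.64 ⇒ λ = −ln(0.64)/4980 = 0.0000896159.
P(X > 7940) = e^(−0.0000896159·7940) = e^(−0.71155) ≈ 0.4909.

0.4909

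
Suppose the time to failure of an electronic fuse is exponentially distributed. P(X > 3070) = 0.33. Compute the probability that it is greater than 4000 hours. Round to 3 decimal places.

e^(−λ·3070) = 0.33 ⇒ λ = −ln(0.33)/3070 = 0.000361128.
P(X > 4000) = e^(−0.000361128·4000) = e^(−1.4445) ≈ 0.236.

0.236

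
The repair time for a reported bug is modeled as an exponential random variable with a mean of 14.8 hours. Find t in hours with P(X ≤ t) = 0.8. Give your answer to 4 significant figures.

The rate is λ = 1/14.8 = 0.0675676 per hour.
Set 1 − e^(−λt) = 0.8, so t = −ln(0.2)/λ = 1.6094/0.0675676 ≈ 23.8197 hours.

23.82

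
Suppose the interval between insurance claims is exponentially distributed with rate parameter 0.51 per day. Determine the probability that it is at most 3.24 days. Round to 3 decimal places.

P(X ≤ 3.24) = 1 − e^(−λ·3.24) = 1 − e^(−1.6524) ≈ 0.808.

0.808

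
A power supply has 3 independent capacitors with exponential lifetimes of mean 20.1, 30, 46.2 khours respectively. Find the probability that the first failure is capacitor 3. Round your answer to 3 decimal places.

0.207

Rates: λ_i = 1/mean_i → 0.0497512, 0.0333333, 0.021645; Σλ = 0.10473.
P(capacitor 3 first) = λ_3/Σλ = 0.021645/0.10473 ≈ 0.207.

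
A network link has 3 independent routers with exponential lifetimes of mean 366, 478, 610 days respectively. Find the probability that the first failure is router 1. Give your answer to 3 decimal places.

Rates: λ_i = 1/mean_i → 0.00273224, 0.00209205, 0.00163934; Σλ = 0.00646363.
P(router 1 first) = λ_1/Σλ = 0.00273224/0.00646363 ≈ 0.423.

0.423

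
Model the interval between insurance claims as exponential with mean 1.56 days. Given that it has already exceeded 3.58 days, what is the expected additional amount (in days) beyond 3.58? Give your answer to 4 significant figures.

The rate is λ = 1/1.56 = 0.641026 per day.
By memorylessness, the remaining amount past any threshold is again Exp(λ) with mean 1/λ = 1.56 days.

1.560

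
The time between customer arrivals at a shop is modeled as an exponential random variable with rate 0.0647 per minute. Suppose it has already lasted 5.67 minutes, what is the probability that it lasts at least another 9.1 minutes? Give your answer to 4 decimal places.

By the memoryless property, P(X > 5.67+9.1 | X > 5.67) = P(X > 9.1).
P(X > 9.1) = e^(−0.58877) ≈ 0.5550.

0.5550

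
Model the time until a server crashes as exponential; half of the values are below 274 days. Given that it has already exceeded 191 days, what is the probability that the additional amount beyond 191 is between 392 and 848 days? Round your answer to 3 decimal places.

0.254

For an exponential, median = ln(2)/λ, so λ = ln 2 / 274 = 0.00252973 per day.
Memoryless: the residual past 191 is again Exp(λ).
P(392 < residual < 848) = e^(−λ·392) − e^(−λ·848) = 0.37096 − 0.11704 ≈ 0.254.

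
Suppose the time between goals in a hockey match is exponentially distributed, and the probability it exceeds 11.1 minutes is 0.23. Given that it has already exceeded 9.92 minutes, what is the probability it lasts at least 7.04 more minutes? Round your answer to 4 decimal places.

0.3937

From e^(−λ·11.1) = 0.23, λ = −ln(0.23)/11.1 = 0.132403.
Memoryless: P(X > 9.92+7.04 | X > 9.92) = P(X > 7.04) = e^(−0.132403·7.04) ≈ 0.3937.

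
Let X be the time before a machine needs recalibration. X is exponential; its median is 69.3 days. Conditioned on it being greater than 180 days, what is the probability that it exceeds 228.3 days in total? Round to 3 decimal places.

For an exponential, median = ln(2)/λ, so λ = ln 2 / 69.3 = 0.0100021 per day.
By the memoryless property, P(X > 180+48.3 | X > 180) = P(X > 48.3).
P(X > 48.3) = e^(−0.4831) ≈ 0.617.

0.617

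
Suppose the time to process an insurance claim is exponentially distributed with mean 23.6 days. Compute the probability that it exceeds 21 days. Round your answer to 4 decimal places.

0.4107

The rate is λ = 1/23.6 = 0.0423729 per day.
P(X > 21) = e^(−λ·21) = e^(−0.88983) ≈ 0.4107.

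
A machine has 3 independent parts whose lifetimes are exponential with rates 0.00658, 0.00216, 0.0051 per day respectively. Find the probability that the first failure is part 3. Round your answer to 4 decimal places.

The time to first failure is exponential with rate Σλ = 0.00658 + 0.00216 + 0.0051 = 0.01384.
P(part 3 first) = λ_3/Σλ = 0.0051/0.01384 ≈ 0.3685.

0.3685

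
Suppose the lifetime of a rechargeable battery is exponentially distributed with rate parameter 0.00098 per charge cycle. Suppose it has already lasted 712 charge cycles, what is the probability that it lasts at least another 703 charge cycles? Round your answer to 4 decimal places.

0.5021

The exponential is memoryless, so the remaining time is again Exp(λ): the condition X > 712 is irrelevant.
P(X > 703) = e^(−0.68894) ≈ 0.5021.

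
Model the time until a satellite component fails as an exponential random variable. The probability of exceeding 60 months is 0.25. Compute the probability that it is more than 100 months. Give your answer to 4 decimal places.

e^(−λ·60) = 0.25 ⇒ λ = −ln(0.25)/60 = 0.0231049.
P(X > 100) = e^(−0.0231049·100) = e^(−2.3105) ≈ 0.0992.

0.0992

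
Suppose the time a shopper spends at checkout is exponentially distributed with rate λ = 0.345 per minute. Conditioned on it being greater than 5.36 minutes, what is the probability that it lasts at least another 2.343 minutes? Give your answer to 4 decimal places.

P(X > s+t | X > s) = e^(−λ(s+t))/e^(−λs) = e^(−λt), independent of s = 5.36.
P(X > 2.343) = e^(−0.80833) ≈ 0.4456.

0.4456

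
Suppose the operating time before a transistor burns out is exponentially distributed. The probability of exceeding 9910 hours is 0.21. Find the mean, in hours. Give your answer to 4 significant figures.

e^(−λ·9910) = 0.21 ⇒ λ = −ln(0.21)/9910 = 0.000157482.
Mean = 1/λ = 6349.93 hours.

6350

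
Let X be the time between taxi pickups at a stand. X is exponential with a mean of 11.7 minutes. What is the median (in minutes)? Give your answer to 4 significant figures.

The rate is λ = 1/11.7 = 0.0854701 per minute.
Set 1 − e^(−λt) = 0.5, so t = −ln(0.5)/λ = 0.69315/0.0854701 ≈ 8.10982 minutes.

8.110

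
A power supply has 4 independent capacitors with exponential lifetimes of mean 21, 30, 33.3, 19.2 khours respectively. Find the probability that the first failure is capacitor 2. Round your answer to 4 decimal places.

0.2044

Rates: λ_i = 1/mean_i → 0.047619, 0.0333333, 0.03003, 0.0520833; Σλ = 0.163066.
P(capacitor 2 first) = λ_2/Σλ = 0.0333333/0.163066 ≈ 0.2044.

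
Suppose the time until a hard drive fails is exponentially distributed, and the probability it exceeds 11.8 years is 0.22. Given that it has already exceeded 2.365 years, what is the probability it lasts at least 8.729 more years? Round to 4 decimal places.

0.3263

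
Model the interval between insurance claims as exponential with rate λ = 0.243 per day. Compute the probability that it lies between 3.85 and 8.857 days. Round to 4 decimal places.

0.2761

P(3.85 < X < 8.857) = e^(−λ·3.85) − e^(−λ·8.857) = 0.39237 − 0.11622 ≈ 0.2761.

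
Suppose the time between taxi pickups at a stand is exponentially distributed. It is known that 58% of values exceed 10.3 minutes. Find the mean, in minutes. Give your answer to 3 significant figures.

18.9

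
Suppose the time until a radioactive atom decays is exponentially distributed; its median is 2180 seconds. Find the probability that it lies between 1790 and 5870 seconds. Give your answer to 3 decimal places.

For an exponential, median = ln(2)/λ, so λ = ln 2 / 2180 = 0.000317957 per second.
P(1790 < X < 5870) = e^(−λ·1790) − e^(−λ·5870) = 0.56601 − 0.15468 ≈ 0.411.

0.411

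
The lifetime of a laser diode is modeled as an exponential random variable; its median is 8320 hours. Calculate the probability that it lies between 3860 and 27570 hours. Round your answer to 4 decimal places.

For an exponential, median = ln(2)/λ, so λ = ln 2 / 8320 = 0.000083311 per hour.
P(3860 < X < 27570) = e^(−λ·3860) − e^(−λ·27570) = 0.72500 − 0.10057 ≈ 0.6244.

0.6244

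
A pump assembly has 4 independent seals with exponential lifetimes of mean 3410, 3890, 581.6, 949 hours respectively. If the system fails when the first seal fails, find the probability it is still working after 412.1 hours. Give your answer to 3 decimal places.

The first failure time is exponential with rate Σλ_i = 1/3410 + 1/3890 + 1/581.6 + 1/949 = 0.00332346 per hour.
P(min > 412.1) = e^(−0.00332346·412.1) = e^(−1.3696) ≈ 0.254.

0.254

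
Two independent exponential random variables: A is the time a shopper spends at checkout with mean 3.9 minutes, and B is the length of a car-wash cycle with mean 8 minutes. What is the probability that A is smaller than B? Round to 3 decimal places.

0.672

λ_1 = 1/3.9 = 0.25641, λ_2 = 1/8 = 0.125.
For independent exponentials, P(A < B) = λ_1/(λ_1+λ_2) = 0.25641/0.38141 ≈ 0.672.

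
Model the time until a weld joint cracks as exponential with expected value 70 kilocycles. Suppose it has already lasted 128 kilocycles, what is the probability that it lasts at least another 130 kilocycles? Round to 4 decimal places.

0.1561

The rate is λ = 1/70 = 0.0142857 per kilocycle.
P(X > s+t | X > s) = e^(−λ(s+t))/e^(−λs) = e^(−λt), independent of s = 128.
P(X > 130) = e^(−1.8571) ≈ 0.1561.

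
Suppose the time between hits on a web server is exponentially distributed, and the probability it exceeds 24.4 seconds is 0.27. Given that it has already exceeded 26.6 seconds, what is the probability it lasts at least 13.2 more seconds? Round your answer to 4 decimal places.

From e^(−λ·24.4) = 0.27, λ = −ln(0.27)/24.4 = 0.0536612.
Memoryless: P(X > 26.6+13.2 | X > 26.6) = P(X > 13.2) = e^(−0.0536612·13.2) ≈ 0.4925.

0.4925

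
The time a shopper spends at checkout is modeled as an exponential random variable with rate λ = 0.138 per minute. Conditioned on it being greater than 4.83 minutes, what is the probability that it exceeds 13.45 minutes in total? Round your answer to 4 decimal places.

0.3044

By the memoryless property, P(X > 4.83+8.62 | X > 4.83) = P(X > 8.62).
P(X > 8.62) = e^(−1.1896) ≈ 0.3044.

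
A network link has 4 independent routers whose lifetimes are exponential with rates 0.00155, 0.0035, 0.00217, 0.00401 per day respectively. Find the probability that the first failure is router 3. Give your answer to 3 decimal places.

The time to first failure is exponential with rate Σλ = 0.00155 + 0.0035 + 0.00217 + 0.00401 = 0.01123.
P(router 3 first) = λ_3/Σλ = 0.00217/0.01123 ≈ 0.193.

0.193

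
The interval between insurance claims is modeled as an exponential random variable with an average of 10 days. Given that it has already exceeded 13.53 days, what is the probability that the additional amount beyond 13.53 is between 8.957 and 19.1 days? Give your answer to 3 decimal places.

The rate is λ = 1/10 = 0.1 per day.
Memoryless: the residual past 13.53 is again Exp(λ).
P(8.957 < residual < 19.1) = e^(−λ·8.957) − e^(−λ·19.1) = 0.40832 − 0.14808 ≈ 0.260.

0.260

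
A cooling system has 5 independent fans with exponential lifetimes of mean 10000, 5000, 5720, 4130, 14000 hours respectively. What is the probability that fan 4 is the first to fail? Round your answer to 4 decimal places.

0.3071

Rates: λ_i = 1/mean_i → 0.0001, 0.0002, 0.000174825, 0.000242131, 0.0000714286; Σλ = 0.000788384.
P(fan 4 first) = λ_4/Σλ = 0.000242131/0.000788384 ≈ 0.3071.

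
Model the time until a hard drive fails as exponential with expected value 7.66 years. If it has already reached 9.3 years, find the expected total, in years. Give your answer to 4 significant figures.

The rate is λ = 1/7.66 = 0.130548 per year.
By memorylessness, E[X | X > 9.3] = 9.3 + 1/λ = 9.3 + 7.66 = 16.96 years.

16.96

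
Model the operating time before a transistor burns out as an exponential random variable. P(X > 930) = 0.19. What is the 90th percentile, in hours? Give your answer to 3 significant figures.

e^(−λ·930) = 0.19 ⇒ λ = −ln(0.19)/930 = 0.00178573.
90th percentile: 1 − e^(−λt) = 0.9, t = −ln(0.1)/λ = 1289.43 hours.

1290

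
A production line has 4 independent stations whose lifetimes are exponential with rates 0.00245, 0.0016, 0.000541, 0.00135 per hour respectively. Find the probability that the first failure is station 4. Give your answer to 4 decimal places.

The time to first failure is exponential with rate Σλ = 0.00245 + 0.0016 + 0.000541 + 0.00135 = 0.005941.
P(station 4 first) = λ_4/Σλ = 0.00135/0.005941 ≈ 0.2272.

0.2272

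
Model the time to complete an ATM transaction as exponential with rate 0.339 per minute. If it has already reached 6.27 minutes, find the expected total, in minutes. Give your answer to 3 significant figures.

By memorylessness, E[X | X > 6.27] = 6.27 + 1/λ = 6.27 + 2.94985 = 9.21985 minutes.

9.22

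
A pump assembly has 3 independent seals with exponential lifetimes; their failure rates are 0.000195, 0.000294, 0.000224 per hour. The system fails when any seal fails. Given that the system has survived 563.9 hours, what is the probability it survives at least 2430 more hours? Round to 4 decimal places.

Time to first failure ~ Exp(Σλ) with Σλ = 0.000713.
By memorylessness, P(T > 563.9+2430 | T > 563.9) = P(T > 2430) = e^(−0.000713·2430) ≈ 0.1768.

0.1768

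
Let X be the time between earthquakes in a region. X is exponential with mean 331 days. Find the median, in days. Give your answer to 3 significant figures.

The rate is λ = 1/331 = 0.00302115 per day.
Set 1 − e^(−λt) = 0.5, so t = −ln(0.5)/λ = 0.69315/0.00302115 ≈ 229.432 days.

229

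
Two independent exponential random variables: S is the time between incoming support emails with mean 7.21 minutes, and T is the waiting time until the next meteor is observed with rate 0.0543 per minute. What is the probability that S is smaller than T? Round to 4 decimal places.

0.7186

λ_1 = 1/7.21 = 0.138696, λ_2 = 0.0543.
For independent exponentials, P(S < T) = λ_1/(λ_1+λ_2) = 0.138696/0.192996 ≈ 0.7186.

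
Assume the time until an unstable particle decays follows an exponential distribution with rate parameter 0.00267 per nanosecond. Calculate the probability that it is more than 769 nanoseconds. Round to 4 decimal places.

0.1283

P(X > 769) = e^(−λ·769) = e^(−2.0532) ≈ 0.1283.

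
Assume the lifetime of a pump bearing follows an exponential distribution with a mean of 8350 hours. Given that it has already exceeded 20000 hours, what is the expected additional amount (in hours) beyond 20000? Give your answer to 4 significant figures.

The rate is λ = 1/8350 = 0.00011976 per hour.
By memorylessness, the remaining amount past any threshold is again Exp(λ) with mean 1/λ = 8350 hours.

8350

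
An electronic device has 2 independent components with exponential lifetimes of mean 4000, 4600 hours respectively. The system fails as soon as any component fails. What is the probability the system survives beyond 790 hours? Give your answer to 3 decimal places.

The first failure time is exponential with rate Σλ_i = 1/4000 + 1/4600 = 0.000467391 per hour.
P(min > 790) = e^(−0.000467391·790) = e^(−0.36924) ≈ 0.691.

0.691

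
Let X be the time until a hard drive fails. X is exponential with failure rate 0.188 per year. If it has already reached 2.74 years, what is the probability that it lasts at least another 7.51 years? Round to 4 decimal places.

By the memoryless property, P(X > 2.74+7.51 | X > 2.74) = P(X > 7.51).
P(X > 7.51) = e^(−1.4119) ≈ 0.2437.

0.2437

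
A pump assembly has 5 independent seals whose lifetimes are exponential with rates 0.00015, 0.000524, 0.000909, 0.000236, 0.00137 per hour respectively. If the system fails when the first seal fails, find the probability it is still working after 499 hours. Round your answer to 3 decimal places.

0.204

The time to first failure is exponential with rate Σλ = 0.00015 + 0.000524 + 0.000909 + 0.000236 + 0.00137 = 0.003189.
P(min > 499) = e^(−0.003189·499) = e^(−1.5913) ≈ 0.204.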